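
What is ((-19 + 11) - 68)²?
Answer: 5776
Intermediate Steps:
((-19 + 11) - 68)² = (-8 - 68)² = (-76)² = 5776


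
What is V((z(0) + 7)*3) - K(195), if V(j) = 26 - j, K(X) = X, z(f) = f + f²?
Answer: -190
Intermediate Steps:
V((z(0) + 7)*3) - K(195) = (26 - (0*(1 + 0) + 7)*3) - 1*195 = (26 - (0*1 + 7)*3) - 195 = (26 - (0 + 7)*3) - 195 = (26 - 7*3) - 195 = (26 - 1*21) - 195 = (26 - 21) - 195 = 5 - 195 = -190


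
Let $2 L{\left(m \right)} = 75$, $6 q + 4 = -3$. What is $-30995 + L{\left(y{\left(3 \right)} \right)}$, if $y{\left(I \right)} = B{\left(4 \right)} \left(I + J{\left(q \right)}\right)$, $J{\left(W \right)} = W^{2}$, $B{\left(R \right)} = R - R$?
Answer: $- \frac{61915}{2} \approx -30958.0$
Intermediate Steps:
$q = - \frac{7}{6}$ ($q = - \frac{2}{3} + \frac{1}{6} \left(-3\right) = - \frac{2}{3} - \frac{1}{2} = - \frac{7}{6} \approx -1.1667$)
$B{\left(R \right)} = 0$
$y{\left(I \right)} = 0$ ($y{\left(I \right)} = 0 \left(I + \left(- \frac{7}{6}\right)^{2}\right) = 0 \left(I + \frac{49}{36}\right) = 0 \left(\frac{49}{36} + I\right) = 0$)
$L{\left(m \right)} = \frac{75}{2}$ ($L{\left(m \right)} = \frac{1}{2} \cdot 75 = \frac{75}{2}$)
$-30995 + L{\left(y{\left(3 \right)} \right)} = -30995 + \frac{75}{2} = - \frac{61915}{2}$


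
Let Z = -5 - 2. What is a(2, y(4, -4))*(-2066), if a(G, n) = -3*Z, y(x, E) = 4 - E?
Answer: -43386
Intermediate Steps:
Z = -7
a(G, n) = 21 (a(G, n) = -3*(-7) = 21)
a(2, y(4, -4))*(-2066) = 21*(-2066) = -43386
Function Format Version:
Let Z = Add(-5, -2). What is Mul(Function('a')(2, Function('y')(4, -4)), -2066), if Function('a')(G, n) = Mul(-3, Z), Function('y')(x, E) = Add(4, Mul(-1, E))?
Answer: -43386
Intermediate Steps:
Z = -7
Function('a')(G, n) = 21 (Function('a')(G, n) = Mul(-3, -7) = 21)
Mul(Function('a')(2, Function('y')(4, -4)), -2066) = Mul(21, -2066) = -43386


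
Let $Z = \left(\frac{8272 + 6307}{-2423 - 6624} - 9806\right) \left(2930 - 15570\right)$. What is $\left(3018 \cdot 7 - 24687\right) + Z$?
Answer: $\frac{1121508170673}{9047} \approx 1.2396 \cdot 10^{8}$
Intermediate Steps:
$Z = \frac{1121540387040}{9047}$ ($Z = \left(\frac{14579}{-9047} - 9806\right) \left(-12640\right) = \left(14579 \left(- \frac{1}{9047}\right) - 9806\right) \left(-12640\right) = \left(- \frac{14579}{9047} - 9806\right) \left(-12640\right) = \left(- \frac{88729461}{9047}\right) \left(-12640\right) = \frac{1121540387040}{9047} \approx 1.2397 \cdot 10^{8}$)
$\left(3018 \cdot 7 - 24687\right) + Z = \left(3018 \cdot 7 - 24687\right) + \frac{1121540387040}{9047} = \left(21126 - 24687\right) + \frac{1121540387040}{9047} = -3561 + \frac{1121540387040}{9047} = \frac{1121508170673}{9047}$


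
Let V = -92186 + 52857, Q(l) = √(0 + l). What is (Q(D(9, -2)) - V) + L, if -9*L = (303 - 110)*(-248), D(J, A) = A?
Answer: 401825/9 + I*√2 ≈ 44647.0 + 1.4142*I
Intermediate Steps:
Q(l) = √l
V = -39329
L = 47864/9 (L = -(303 - 110)*(-248)/9 = -193*(-248)/9 = -⅑*(-47864) = 47864/9 ≈ 5318.2)
(Q(D(9, -2)) - V) + L = (√(-2) - 1*(-39329)) + 47864/9 = (I*√2 + 39329) + 47864/9 = (39329 + I*√2) + 47864/9 = 401825/9 + I*√2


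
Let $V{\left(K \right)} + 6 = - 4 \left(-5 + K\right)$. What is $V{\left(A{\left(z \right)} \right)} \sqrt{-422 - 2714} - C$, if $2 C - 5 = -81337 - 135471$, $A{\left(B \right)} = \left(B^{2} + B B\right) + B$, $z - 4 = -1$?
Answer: $\frac{216803}{2} - 3920 i \approx 1.084 \cdot 10^{5} - 3920.0 i$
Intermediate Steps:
$z = 3$ ($z = 4 - 1 = 3$)
$A{\left(B \right)} = B + 2 B^{2}$ ($A{\left(B \right)} = \left(B^{2} + B^{2}\right) + B = 2 B^{2} + B = B + 2 B^{2}$)
$C = - \frac{216803}{2}$ ($C = \frac{5}{2} + \frac{-81337 - 135471}{2} = \frac{5}{2} + \frac{1}{2} \left(-216808\right) = \frac{5}{2} - 108404 = - \frac{216803}{2} \approx -1.084 \cdot 10^{5}$)
$V{\left(K \right)} = 14 - 4 K$ ($V{\left(K \right)} = -6 - 4 \left(-5 + K\right) = -6 - \left(-20 + 4 K\right) = 14 - 4 K$)
$V{\left(A{\left(z \right)} \right)} \sqrt{-422 - 2714} - C = \left(14 - 4 \cdot 3 \left(1 + 2 \cdot 3\right)\right) \sqrt{-422 - 2714} - - \frac{216803}{2} = \left(14 - 4 \cdot 3 \left(1 + 6\right)\right) \sqrt{-3136} + \frac{216803}{2} = \left(14 - 4 \cdot 3 \cdot 7\right) 56 i + \frac{216803}{2} = \left(14 - 84\right) 56 i + \frac{216803}{2} = - 70 \cdot 56 i + \frac{216803}{2} = - 3920 i + \frac{216803}{2} = \frac{216803}{2} - 3920 i$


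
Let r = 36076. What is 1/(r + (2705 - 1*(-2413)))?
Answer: 1/41194 ≈ 2.4275e-5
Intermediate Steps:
1/(r + (2705 - 1*(-2413))) = 1/(36076 + (2705 - 1*(-2413))) = 1/(36076 + (2705 + 2413)) = 1/(36076 + 5118) = 1/41194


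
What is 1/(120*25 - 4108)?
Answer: -1/1108 ≈ -0.00090253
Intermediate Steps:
1/(120*25 - 4108) = 1/(3000 - 4108) = 1/(-1108) = -1/1108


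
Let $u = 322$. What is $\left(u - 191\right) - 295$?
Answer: $-164$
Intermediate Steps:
$\left(u - 191\right) - 295 = \left(322 - 191\right) - 295 = 131 - 295 = -164$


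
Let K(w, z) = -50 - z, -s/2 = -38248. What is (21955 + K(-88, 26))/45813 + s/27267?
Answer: 1367028647/416394357 ≈ 3.2830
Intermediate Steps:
s = 76496 (s = -2*(-38248) = 76496)
(21955 + K(-88, 26))/45813 + s/27267 = (21955 + (-50 - 1*26))/45813 + 76496/27267 = (21955 + (-50 - 26))*(1/45813) + 76496*(1/27267) = (21955 - 76)*(1/45813) + 76496/27267 = 21879*(1/45813) + 76496/27267 = 7293/15271 + 76496/27267 = 1367028647/416394357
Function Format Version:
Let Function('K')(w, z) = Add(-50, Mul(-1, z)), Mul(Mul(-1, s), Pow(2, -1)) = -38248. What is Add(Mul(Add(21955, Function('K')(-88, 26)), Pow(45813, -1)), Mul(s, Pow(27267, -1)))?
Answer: Rational(1367028647, 416394357) ≈ 3.2830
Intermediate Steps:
s = 76496 (s = Mul(-2, -38248) = 76496)
Add(Mul(Add(21955, Function('K')(-88, 26)), Pow(45813, -1)), Mul(s, Pow(27267, -1))) = Add(Mul(Add(21955, Add(-50, Mul(-1, 26))), Pow(45813, -1)), Mul(76496, Pow(27267, -1))) = Add(Mul(Add(21955, Add(-50, -26)), Rational(1, 45813)), Mul(76496, Rational(1, 27267))) = Add(Mul(Add(21955, -76), Rational(1, 45813)), Rational(76496, 27267)) = Add(Mul(21879, Rational(1, 45813)), Rational(76496, 27267)) = Add(Rational(7293, 15271), Rational(76496, 27267)) = Rational(1367028647, 416394357)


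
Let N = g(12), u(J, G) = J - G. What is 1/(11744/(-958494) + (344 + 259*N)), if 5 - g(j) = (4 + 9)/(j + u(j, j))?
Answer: 638996/868014987 ≈ 0.00073616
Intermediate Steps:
g(j) = 5 - 13/j (g(j) = 5 - (4 + 9)/(j + (j - j)) = 5 - 13/(j + 0) = 5 - 13/j)
N = 47/12 (N = 5 - 13/12 = 47/12 ≈ 3.9167)
1/(11744/(-958494) + (344 + 259*N)) = 1/(11744/(-958494) + (344 + 259*(47/12))) = 1/(11744*(-1/958494) + (344 + 12173/12)) = 1/(-5872/479247 + 16301/12) = 1/(868014987/638996) = 638996/868014987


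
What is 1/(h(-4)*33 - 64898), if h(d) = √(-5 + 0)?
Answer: -64898/4211755849 - 33*I*√5/4211755849 ≈ -1.5409e-5 - 1.752e-8*I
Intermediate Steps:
h(d) = I*√5 (h(d) = √(-5) = I*√5)
1/(h(-4)*33 - 64898) = 1/((I*√5)*33 - 64898) = 1/(33*I*√5 - 64898) = 1/(-64898 + 33*I*√5)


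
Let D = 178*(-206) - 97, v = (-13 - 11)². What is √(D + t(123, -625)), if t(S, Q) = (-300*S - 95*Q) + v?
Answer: I*√13714 ≈ 117.11*I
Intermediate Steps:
v = 576 (v = (-24)² = 576)
t(S, Q) = 576 - 300*S - 95*Q (t(S, Q) = (-300*S - 95*Q) + 576 = 576 - 300*S - 95*Q)
D = -36765 (D = -36668 - 97 = -36765)
√(D + t(123, -625)) = √(-36765 + (576 - 300*123 - 95*(-625))) = √(-36765 + (576 - 36900 + 59375)) = √(-36765 + 23051) = √(-13714) = I*√13714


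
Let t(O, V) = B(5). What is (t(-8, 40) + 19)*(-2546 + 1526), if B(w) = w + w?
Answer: -29580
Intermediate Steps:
B(w) = 2*w
t(O, V) = 10 (t(O, V) = 2*5 = 10)
(t(-8, 40) + 19)*(-2546 + 1526) = (10 + 19)*(-2546 + 1526) = 29*(-1020) = -29580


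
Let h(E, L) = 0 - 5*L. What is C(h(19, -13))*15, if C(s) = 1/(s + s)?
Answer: 3/26 ≈ 0.11538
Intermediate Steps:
h(E, L) = -5*L
C(s) = 1/(2*s)
C(h(19, -13))*15 = (1/(2*((-5*(-13)))))*15 = ((½)/65)*15 = ((½)*(1/65))*15 = (1/130)*15 = 3/26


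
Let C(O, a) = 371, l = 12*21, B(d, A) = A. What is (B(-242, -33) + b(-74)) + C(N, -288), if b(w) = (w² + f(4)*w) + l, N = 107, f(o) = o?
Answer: 5770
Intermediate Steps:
l = 252
b(w) = 252 + w² + 4*w (b(w) = (w² + 4*w) + 252 = 252 + w² + 4*w)
(B(-242, -33) + b(-74)) + C(N, -288) = (-33 + (252 + (-74)² + 4*(-74))) + 371 = (-33 + (252 + 5476 - 296)) + 371 = (-33 + 5432) + 371 = 5399 + 371 = 5770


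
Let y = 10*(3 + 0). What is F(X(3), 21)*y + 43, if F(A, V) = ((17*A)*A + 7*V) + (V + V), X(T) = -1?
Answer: 6223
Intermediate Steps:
F(A, V) = 9*V + 17*A² (F(A, V) = (17*A² + 7*V) + 2*V = (7*V + 17*A²) + 2*V = 9*V + 17*A²)
y = 30 (y = 10*3 = 30)
F(X(3), 21)*y + 43 = (9*21 + 17*(-1)²)*30 + 43 = (189 + 17*1)*30 + 43 = (189 + 17)*30 + 43 = 206*30 + 43 = 6180 + 43 = 6223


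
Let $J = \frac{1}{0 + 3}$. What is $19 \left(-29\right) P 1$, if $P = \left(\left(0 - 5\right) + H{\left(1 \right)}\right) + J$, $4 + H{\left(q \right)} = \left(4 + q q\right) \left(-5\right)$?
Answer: $\frac{55651}{3} \approx 18550.0$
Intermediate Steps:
$H{\left(q \right)} = -24 - 5 q^{2}$ ($H{\left(q \right)} = -4 + \left(4 + q q\right) \left(-5\right) = -4 + \left(4 + q^{2}\right) \left(-5\right) = -4 - \left(20 + 5 q^{2}\right) = -24 - 5 q^{2}$)
$J = \frac{1}{3} \approx 0.33333$
$P = - \frac{101}{3}$ ($P = \left(\left(0 - 5\right) - \left(24 + 5 \cdot 1^{2}\right)\right) + \frac{1}{3} = \left(-5 - 29\right) + \frac{1}{3} = -34 + \frac{1}{3} = - \frac{101}{3} \approx -33.667$)
$19 \left(-29\right) P 1 = 19 \left(-29\right) \left(\left(- \frac{101}{3}\right) 1\right) = \left(-551\right) \left(- \frac{101}{3}\right) = \frac{55651}{3}$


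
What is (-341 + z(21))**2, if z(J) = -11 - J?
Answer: 139129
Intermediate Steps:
(-341 + z(21))**2 = (-341 + (-11 - 1*21))**2 = (-341 + (-11 - 21))**2 = (-341 - 32)**2 = (-373)**2 = 139129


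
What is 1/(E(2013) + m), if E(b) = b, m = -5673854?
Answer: -1/5671841 ≈ -1.7631e-7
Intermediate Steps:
1/(E(2013) + m) = 1/(2013 - 5673854) = 1/(-5671841) = -1/5671841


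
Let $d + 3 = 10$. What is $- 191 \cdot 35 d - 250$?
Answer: $-47045$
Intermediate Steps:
$d = 7$ ($d = -3 + 10 = 7$)
$- 191 \cdot 35 d - 250 = - 191 \cdot 35 \cdot 7 - 250 = \left(-191\right) 245 - 250 = -46795 - 250 = -47045$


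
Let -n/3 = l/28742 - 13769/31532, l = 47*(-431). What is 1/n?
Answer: 453146372/1551738483 ≈ 0.29203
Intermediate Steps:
l = -20257
n = 1551738483/453146372 (n = -3*(-20257/28742 - 13769/31532) = -3*(-517246161/453146372) = 1551738483/453146372 ≈ 3.4244)
1/n = 1/(1551738483/453146372) = 453146372/1551738483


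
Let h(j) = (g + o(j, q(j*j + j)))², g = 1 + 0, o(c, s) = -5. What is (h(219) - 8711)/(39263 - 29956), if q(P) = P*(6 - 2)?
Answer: -8695/9307 ≈ -0.93424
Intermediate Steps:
q(P) = 4*P (q(P) = P*4 = 4*P)
g = 1
h(j) = 16 (h(j) = (1 - 5)² = (-4)² = 16)
(h(219) - 8711)/(39263 - 29956) = (16 - 8711)/(39263 - 29956) = -8695/9307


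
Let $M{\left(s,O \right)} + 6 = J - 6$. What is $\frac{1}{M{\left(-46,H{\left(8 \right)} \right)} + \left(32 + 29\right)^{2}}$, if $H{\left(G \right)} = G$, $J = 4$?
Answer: $\frac{1}{3713} \approx 0.00026932$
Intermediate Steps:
$M{\left(s,O \right)} = -8$ ($M{\left(s,O \right)} = -6 + \left(4 - 6\right) = -6 - 2 = -8$)
$\frac{1}{M{\left(-46,H{\left(8 \right)} \right)} + \left(32 + 29\right)^{2}} = \frac{1}{-8 + \left(32 + 29\right)^{2}} = \frac{1}{-8 + 61^{2}} = \frac{1}{-8 + 3721} = \frac{1}{3713}$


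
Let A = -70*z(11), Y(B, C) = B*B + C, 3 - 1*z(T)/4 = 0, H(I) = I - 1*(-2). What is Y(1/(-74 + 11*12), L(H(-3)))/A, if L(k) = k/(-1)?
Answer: -673/565152 ≈ -0.0011908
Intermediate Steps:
H(I) = 2 + I (H(I) = I + 2 = 2 + I)
z(T) = 12 (z(T) = 12 - 4*0 = 12 + 0 = 12)
L(k) = -k (L(k) = k*(-1) = -k)
Y(B, C) = C + B² (Y(B, C) = B² + C = C + B²)
A = -840 (A = -70*12 = -840)
Y(1/(-74 + 11*12), L(H(-3)))/A = (-(2 - 3) + (1/(-74 + 11*12))²)/(-840) = (-1*(-1) + (1/(-74 + 132))²)*(-1/840) = (1 + (1/58)²)*(-1/840) = (1 + 1/3364)*(-1/840) = (3365/3364)*(-1/840) = -673/565152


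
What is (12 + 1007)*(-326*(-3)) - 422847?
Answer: 573735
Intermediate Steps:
(12 + 1007)*(-326*(-3)) - 422847 = 1019*978 - 422847 = 996582 - 422847 = 573735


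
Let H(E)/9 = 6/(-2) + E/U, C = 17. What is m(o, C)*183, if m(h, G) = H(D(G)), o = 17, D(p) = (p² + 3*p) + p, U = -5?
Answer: -612684/5 ≈ -1.2254e+5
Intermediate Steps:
D(p) = p² + 4*p
H(E) = -27 - 9*E/5 (H(E) = 9*(6/(-2) + E/(-5)) = 9*(6*(-½) + E*(-⅕)) = 9*(-3 - E/5) = -27 - 9*E/5)
m(h, G) = -27 - 9*G*(4 + G)/5
m(o, C)*183 = (-27 - 9/5*17*(4 + 17))*183 = (-27 - 9/5*17*21)*183 = (-27 - 3213/5)*183 = -3348/5*183 = -612684/5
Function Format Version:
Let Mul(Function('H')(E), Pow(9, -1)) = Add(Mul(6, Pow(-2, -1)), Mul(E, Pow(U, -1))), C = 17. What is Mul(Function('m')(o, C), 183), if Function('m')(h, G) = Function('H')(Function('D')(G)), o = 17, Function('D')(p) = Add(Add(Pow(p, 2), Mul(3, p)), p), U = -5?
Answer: Rational(-612684, 5) ≈ -1.2254e+5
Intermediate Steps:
Function('D')(p) = Add(Pow(p, 2), Mul(4, p))
Function('H')(E) = Add(-27, Mul(Rational(-9, 5), E)) (Function('H')(E) = Mul(9, Add(Mul(6, Pow(-2, -1)), Mul(E, Pow(-5, -1)))) = Mul(9, Add(Mul(6, Rational(-1, 2)), Mul(E, Rational(-1, 5)))) = Mul(9, Add(-3, Mul(Rational(-1, 5), E))) = Add(-27, Mul(Rational(-9, 5), E)))
Function('m')(h, G) = Add(-27, Mul(Rational(-9, 5), G, Add(4, G))) (Function('m')(h, G) = Add(-27, Mul(Rational(-9, 5), Mul(G, Add(4, G)))) = Add(-27, Mul(Rational(-9, 5), G, Add(4, G))))
Mul(Function('m')(o, C), 183) = Mul(Add(-27, Mul(Rational(-9, 5), 17, Add(4, 17))), 183) = Mul(Add(-27, Mul(Rational(-9, 5), 17, 21)), 183) = Mul(Add(-27, Rational(-3213, 5)), 183) = Mul(Rational(-3348, 5), 183) = Rational(-612684, 5)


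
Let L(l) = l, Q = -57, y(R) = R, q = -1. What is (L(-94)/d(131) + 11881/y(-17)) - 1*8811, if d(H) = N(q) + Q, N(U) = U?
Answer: -4687573/493 ≈ -9508.3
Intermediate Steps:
d(H) = -58 (d(H) = -1 - 57 = -58)
(L(-94)/d(131) + 11881/y(-17)) - 1*8811 = (-94/(-58) + 11881/(-17)) - 1*8811 = (-94*(-1/58) + 11881*(-1/17)) - 8811 = (47/29 - 11881/17) - 8811 = -343750/493 - 8811 = -4687573/493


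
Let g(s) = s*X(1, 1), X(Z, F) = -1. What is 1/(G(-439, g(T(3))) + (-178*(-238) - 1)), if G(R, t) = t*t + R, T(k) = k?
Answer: 1/41933 ≈ 2.3848e-5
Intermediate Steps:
g(s) = -s (g(s) = s*(-1) = -s)
G(R, t) = R + t² (G(R, t) = t² + R = R + t²)
1/(G(-439, g(T(3))) + (-178*(-238) - 1)) = 1/((-439 + (-1*3)²) + (-178*(-238) - 1)) = 1/((-439 + (-3)²) + (42364 - 1)) = 1/((-439 + 9) + 42363) = 1/(-430 + 42363) = 1/41933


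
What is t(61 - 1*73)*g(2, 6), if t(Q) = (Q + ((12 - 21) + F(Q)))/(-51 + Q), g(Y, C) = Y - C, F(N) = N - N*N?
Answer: -236/21 ≈ -11.238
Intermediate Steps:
F(N) = N - N**2
t(Q) = (-9 + Q + Q*(1 - Q))/(-51 + Q) (t(Q) = (Q + ((12 - 21) + Q*(1 - Q)))/(-51 + Q) = (Q + (-9 + Q*(1 - Q)))/(-51 + Q) = (-9 + Q + Q*(1 - Q))/(-51 + Q))
t(61 - 1*73)*g(2, 6) = ((-9 + (61 - 1*73) - (61 - 1*73)*(-1 + (61 - 1*73)))/(-51 + (61 - 1*73)))*(2 - 1*6) = ((-9 + (61 - 73) - (61 - 73)*(-1 + (61 - 73)))/(-51 + (61 - 73)))*(2 - 6) = ((-9 - 12 - 1*(-12)*(-1 - 12))/(-51 - 12))*(-4) = ((-9 - 12 - 1*(-12)*(-13))/(-63))*(-4) = -(-9 - 12 - 156)/63*(-4) = -1/63*(-177)*(-4) = (59/21)*(-4) = -236/21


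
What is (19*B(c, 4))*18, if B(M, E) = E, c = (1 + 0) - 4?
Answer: 1368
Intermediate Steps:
c = -3 (c = 1 - 4 = -3)
(19*B(c, 4))*18 = (19*4)*18 = 76*18 = 1368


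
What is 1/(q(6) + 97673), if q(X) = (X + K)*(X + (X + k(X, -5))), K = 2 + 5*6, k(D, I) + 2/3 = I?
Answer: 3/293741 ≈ 1.0213e-5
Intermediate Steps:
k(D, I) = -⅔ + I
K = 32 (K = 2 + 30 = 32)
q(X) = (32 + X)*(-17/3 + 2*X) (q(X) = (X + 32)*(X + (X + (-⅔ - 5))) = (32 + X)*(X + (X - 17/3)) = (32 + X)*(X + (-17/3 + X)) = (32 + X)*(-17/3 + 2*X))
1/(q(6) + 97673) = 1/((-544/3 + 2*6² + (175/3)*6) + 97673) = 1/((-544/3 + 2*36 + 350) + 97673) = 1/((-544/3 + 72 + 350) + 97673) = 1/(722/3 + 97673) = 1/(293741/3) = 3/293741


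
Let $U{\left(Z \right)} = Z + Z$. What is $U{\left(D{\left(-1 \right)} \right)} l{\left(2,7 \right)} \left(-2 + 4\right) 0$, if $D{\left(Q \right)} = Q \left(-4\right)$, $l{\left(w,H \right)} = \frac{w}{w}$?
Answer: $0$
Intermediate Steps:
$l{\left(w,H \right)} = 1$
$D{\left(Q \right)} = - 4 Q$
$U{\left(Z \right)} = 2 Z$
$U{\left(D{\left(-1 \right)} \right)} l{\left(2,7 \right)} \left(-2 + 4\right) 0 = 2 \left(\left(-4\right) \left(-1\right)\right) 1 \left(-2 + 4\right) 0 = 2 \cdot 4 \cdot 1 \cdot 2 \cdot 0 = 8 \cdot 1 \cdot 0 = 8 \cdot 0 = 0$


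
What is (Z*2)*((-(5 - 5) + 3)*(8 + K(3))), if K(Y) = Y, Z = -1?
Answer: -66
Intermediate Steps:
(Z*2)*((-(5 - 5) + 3)*(8 + K(3))) = (-1*2)*((-(5 - 5) + 3)*(8 + 3)) = -2*(-1*0 + 3)*11 = -2*(0 + 3)*11 = -6*11 = -2*33 = -66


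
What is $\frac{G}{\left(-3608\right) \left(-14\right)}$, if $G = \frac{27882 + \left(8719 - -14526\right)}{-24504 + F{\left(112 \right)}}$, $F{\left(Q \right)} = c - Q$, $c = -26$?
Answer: $- \frac{1247}{30358944} \approx -4.1075 \cdot 10^{-5}$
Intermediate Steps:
$F{\left(Q \right)} = -26 - Q$
$G = - \frac{51127}{24642}$ ($G = \frac{27882 + \left(8719 - -14526\right)}{-24504 - 138} = \frac{27882 + \left(8719 + 14526\right)}{-24504 - 138} = \frac{27882 + 23245}{-24504 - 138} = \frac{51127}{-24642} = 51127 \left(- \frac{1}{24642}\right) = - \frac{51127}{24642} \approx -2.0748$)
$\frac{G}{\left(-3608\right) \left(-14\right)} = - \frac{51127}{24642 \left(\left(-3608\right) \left(-14\right)\right)} = - \frac{51127}{24642 \cdot 50512} = \left(- \frac{51127}{24642}\right) \frac{1}{50512} = - \frac{1247}{30358944}$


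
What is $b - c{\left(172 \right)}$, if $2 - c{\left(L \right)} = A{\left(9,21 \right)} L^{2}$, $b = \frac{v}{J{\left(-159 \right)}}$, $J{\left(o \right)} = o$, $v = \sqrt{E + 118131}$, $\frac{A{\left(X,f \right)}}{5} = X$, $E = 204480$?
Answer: $1331278 - \frac{\sqrt{322611}}{159} \approx 1.3313 \cdot 10^{6}$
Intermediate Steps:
$A{\left(X,f \right)} = 5 X$
$v = \sqrt{322611}$ ($v = \sqrt{204480 + 118131} = \sqrt{322611} \approx 567.99$)
$b = - \frac{\sqrt{322611}}{159}$ ($b = \frac{\sqrt{322611}}{-159} = \sqrt{322611} \left(- \frac{1}{159}\right) = - \frac{\sqrt{322611}}{159} \approx -3.5723$)
$c{\left(L \right)} = 2 - 45 L^{2}$ ($c{\left(L \right)} = 2 - 5 \cdot 9 L^{2} = 2 - 45 L^{2}$)
$b - c{\left(172 \right)} = - \frac{\sqrt{322611}}{159} - \left(2 - 45 \cdot 172^{2}\right) = - \frac{\sqrt{322611}}{159} - \left(2 - 1331280\right) = - \frac{\sqrt{322611}}{159} - -1331278 = - \frac{\sqrt{322611}}{159} + 1331278 = 1331278 - \frac{\sqrt{322611}}{159}$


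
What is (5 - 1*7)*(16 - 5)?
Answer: -22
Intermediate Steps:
(5 - 1*7)*(16 - 5) = (5 - 7)*11 = -2*11 = -22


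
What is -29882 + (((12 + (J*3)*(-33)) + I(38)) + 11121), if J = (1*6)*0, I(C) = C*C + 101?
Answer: -17204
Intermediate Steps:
I(C) = 101 + C² (I(C) = C² + 101 = 101 + C²)
J = 0 (J = 6*0 = 0)
-29882 + (((12 + (J*3)*(-33)) + I(38)) + 11121) = -29882 + (((12 + (0*3)*(-33)) + (101 + 38²)) + 11121) = -29882 + (((12 + 0*(-33)) + (101 + 1444)) + 11121) = -29882 + (((12 + 0) + 1545) + 11121) = -29882 + ((12 + 1545) + 11121) = -29882 + (1557 + 11121) = -29882 + 12678 = -17204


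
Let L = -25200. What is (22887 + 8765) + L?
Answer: 6452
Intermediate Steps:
(22887 + 8765) + L = (22887 + 8765) - 25200 = 31652 - 25200 = 6452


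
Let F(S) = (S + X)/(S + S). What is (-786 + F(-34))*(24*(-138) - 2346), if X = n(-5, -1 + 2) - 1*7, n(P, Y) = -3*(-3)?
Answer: 75556932/17 ≈ 4.4445e+6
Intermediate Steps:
n(P, Y) = 9
X = 2 (X = 9 - 1*7 = 9 - 7 = 2)
F(S) = (2 + S)/(2*S) (F(S) = (S + 2)/(S + S) = (2 + S)/((2*S)) = (2 + S)*(1/(2*S)) = (2 + S)/(2*S))
(-786 + F(-34))*(24*(-138) - 2346) = (-786 + (½)*(2 - 34)/(-34))*(24*(-138) - 2346) = (-786 + (½)*(-1/34)*(-32))*(-3312 - 2346) = (-786 + 8/17)*(-5658) = -13354/17*(-5658) = 75556932/17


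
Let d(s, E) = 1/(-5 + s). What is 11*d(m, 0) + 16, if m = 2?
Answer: 37/3 ≈ 12.333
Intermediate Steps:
11*d(m, 0) + 16 = 11/(-5 + 2) + 16 = 11/(-3) + 16 = 11*(-⅓) + 16 = -11/3 + 16 = 37/3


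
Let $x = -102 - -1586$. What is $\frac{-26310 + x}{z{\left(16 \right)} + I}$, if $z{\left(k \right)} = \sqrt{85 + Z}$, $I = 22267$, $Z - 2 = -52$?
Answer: $- \frac{39485753}{35415661} + \frac{12413 \sqrt{35}}{247909627} \approx -1.1146$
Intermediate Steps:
$Z = -50$ ($Z = 2 - 52 = -50$)
$x = 1484$ ($x = -102 + 1586 = 1484$)
$z{\left(k \right)} = \sqrt{35}$ ($z{\left(k \right)} = \sqrt{85 - 50} = \sqrt{35}$)
$\frac{-26310 + x}{z{\left(16 \right)} + I} = \frac{-26310 + 1484}{\sqrt{35} + 22267} = - \frac{24826}{22267 + \sqrt{35}}$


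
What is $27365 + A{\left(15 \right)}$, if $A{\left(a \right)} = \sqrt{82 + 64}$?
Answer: $27365 + \sqrt{146} \approx 27377.0$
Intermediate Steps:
$A{\left(a \right)} = \sqrt{146}$
$27365 + A{\left(15 \right)} = 27365 + \sqrt{146}$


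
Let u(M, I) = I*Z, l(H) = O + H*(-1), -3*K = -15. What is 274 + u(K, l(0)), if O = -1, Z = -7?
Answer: 281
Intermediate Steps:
K = 5 (K = -⅓*(-15) = 5)
l(H) = -1 - H (l(H) = -1 + H*(-1) = -1 - H)
u(M, I) = -7*I (u(M, I) = I*(-7) = -7*I)
274 + u(K, l(0)) = 274 - 7*(-1 - 1*0) = 274 - 7*(-1 + 0) = 274 - 7*(-1) = 274 + 7 = 281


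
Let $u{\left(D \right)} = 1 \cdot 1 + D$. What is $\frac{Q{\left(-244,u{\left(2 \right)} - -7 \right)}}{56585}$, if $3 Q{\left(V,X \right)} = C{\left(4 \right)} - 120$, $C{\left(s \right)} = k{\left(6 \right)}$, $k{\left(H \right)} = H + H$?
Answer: $- \frac{36}{56585} \approx -0.00063621$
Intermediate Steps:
$k{\left(H \right)} = 2 H$
$u{\left(D \right)} = 1 + D$
$C{\left(s \right)} = 12$ ($C{\left(s \right)} = 2 \cdot 6 = 12$)
$Q{\left(V,X \right)} = -36$ ($Q{\left(V,X \right)} = \frac{12 - 120}{3} = \frac{1}{3} \left(-108\right) = -36$)
$\frac{Q{\left(-244,u{\left(2 \right)} - -7 \right)}}{56585} = - \frac{36}{56585}$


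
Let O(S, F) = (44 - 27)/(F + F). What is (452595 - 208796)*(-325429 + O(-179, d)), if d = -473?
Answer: -75054948617949/946 ≈ -7.9339e+10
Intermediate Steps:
O(S, F) = 17/(2*F) (O(S, F) = 17/((2*F)) = 17*(1/(2*F)) = 17/(2*F))
(452595 - 208796)*(-325429 + O(-179, d)) = (452595 - 208796)*(-325429 + (17/2)/(-473)) = 243799*(-325429 + (17/2)*(-1/473)) = 243799*(-325429 - 17/946) = 243799*(-307855851/946) = -75054948617949/946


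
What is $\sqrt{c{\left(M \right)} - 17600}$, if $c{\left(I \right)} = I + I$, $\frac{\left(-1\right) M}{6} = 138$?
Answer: $2 i \sqrt{4814} \approx 138.77 i$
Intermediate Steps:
$M = -828$ ($M = \left(-6\right) 138 = -828$)
$c{\left(I \right)} = 2 I$
$\sqrt{c{\left(M \right)} - 17600} = \sqrt{2 \left(-828\right) - 17600} = \sqrt{-1656 - 17600} = \sqrt{-19256} = 2 i \sqrt{4814}$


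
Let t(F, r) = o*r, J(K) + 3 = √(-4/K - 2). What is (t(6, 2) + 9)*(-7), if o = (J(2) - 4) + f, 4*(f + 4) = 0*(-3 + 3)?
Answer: 91 - 28*I ≈ 91.0 - 28.0*I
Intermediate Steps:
J(K) = -3 + √(-2 - 4/K) (J(K) = -3 + √(-4/K - 2) = -3 + √(-2 - 4/K))
f = -4 (f = -4 + (0*(-3 + 3))/4 = -4 + (0*0)/4 = -4 + (¼)*0 = -4 + 0 = -4)
o = -11 + 2*I (o = ((-3 + √2*√((-2 - 1*2)/2)) - 4) - 4 = ((-3 + √2*√((-2 - 2)/2)) - 4) - 4 = ((-3 + √2*√((½)*(-4))) - 4) - 4 = ((-3 + √2*√(-2)) - 4) - 4 = ((-3 + √2*(I*√2)) - 4) - 4 = ((-3 + 2*I) - 4) - 4 = (-7 + 2*I) - 4 = -11 + 2*I ≈ -11.0 + 2.0*I)
t(F, r) = r*(-11 + 2*I) (t(F, r) = (-11 + 2*I)*r = r*(-11 + 2*I))
(t(6, 2) + 9)*(-7) = (2*(-11 + 2*I) + 9)*(-7) = ((-22 + 4*I) + 9)*(-7) = (-13 + 4*I)*(-7) = 91 - 28*I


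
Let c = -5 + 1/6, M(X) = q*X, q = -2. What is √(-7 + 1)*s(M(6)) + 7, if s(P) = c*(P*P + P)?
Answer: 7 - 638*I*√6 ≈ 7.0 - 1562.8*I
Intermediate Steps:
M(X) = -2*X
c = -29/6 (c = -5 + ⅙ = -29/6 ≈ -4.8333)
s(P) = -29*P/6 - 29*P²/6 (s(P) = -29*(P*P + P)/6 = -29*(P² + P)/6 = -29*(P + P²)/6 = -29*P/6 - 29*P²/6)
√(-7 + 1)*s(M(6)) + 7 = √(-7 + 1)*(-29*(-2*6)*(1 - 2*6)/6) + 7 = √(-6)*(-29/6*(-12)*(1 - 12)) + 7 = (I*√6)*(-29/6*(-12)*(-11)) + 7 = (I*√6)*(-638) + 7 = -638*I*√6 + 7 = 7 - 638*I*√6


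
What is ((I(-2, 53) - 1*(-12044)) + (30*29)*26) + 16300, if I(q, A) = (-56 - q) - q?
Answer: 50912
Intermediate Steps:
I(q, A) = -56 - 2*q
((I(-2, 53) - 1*(-12044)) + (30*29)*26) + 16300 = (((-56 - 2*(-2)) - 1*(-12044)) + (30*29)*26) + 16300 = (((-56 + 4) + 12044) + 870*26) + 16300 = ((-52 + 12044) + 22620) + 16300 = (11992 + 22620) + 16300 = 34612 + 16300 = 50912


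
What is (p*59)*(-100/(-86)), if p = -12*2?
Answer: -70800/43 ≈ -1646.5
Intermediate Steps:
p = -24
(p*59)*(-100/(-86)) = (-24*59)*(-100/(-86)) = -(-141600)*(-1)/86 = -1416*50/43 = -70800/43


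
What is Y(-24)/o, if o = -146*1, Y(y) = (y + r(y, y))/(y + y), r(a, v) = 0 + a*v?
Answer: 23/292 ≈ 0.078767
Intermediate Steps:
r(a, v) = a*v
Y(y) = (y + y²)/(2*y) (Y(y) = (y + y*y)/(y + y) = (y + y²)/((2*y)) = (y + y²)*(1/(2*y)) = (y + y²)/(2*y))
o = -146
Y(-24)/o = (½ + (½)*(-24))/(-146) = (½ - 12)*(-1/146) = -23/2*(-1/146) = 23/292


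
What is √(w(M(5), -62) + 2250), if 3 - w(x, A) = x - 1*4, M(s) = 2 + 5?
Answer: 15*√10 ≈ 47.434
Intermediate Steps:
M(s) = 7
w(x, A) = 7 - x (w(x, A) = 3 - (x - 1*4) = 3 - (x - 4) = 3 - (-4 + x) = 3 + (4 - x) = 7 - x)
√(w(M(5), -62) + 2250) = √((7 - 1*7) + 2250) = √((7 - 7) + 2250) = √(0 + 2250) = √2250 = 15*√10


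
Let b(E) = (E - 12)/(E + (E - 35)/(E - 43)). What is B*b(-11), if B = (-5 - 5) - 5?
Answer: -9315/274 ≈ -33.996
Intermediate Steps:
B = -15 (B = -10 - 5 = -15)
b(E) = (-12 + E)/(E + (-35 + E)/(-43 + E))
B*b(-11) = -15*(-516 - 1*(-11)² + 55*(-11))/(35 - 1*(-11)² + 42*(-11)) = -15*(-516 - 1*121 - 605)/(35 - 1*121 - 462) = -15*(-516 - 121 - 605)/(35 - 121 - 462) = -15*(-1242)/(-548) = -(-15)*(-1242)/548 = -15*621/274 = -9315/274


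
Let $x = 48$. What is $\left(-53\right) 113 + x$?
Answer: $-5941$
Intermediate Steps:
$\left(-53\right) 113 + x = \left(-53\right) 113 + 48 = -5989 + 48 = -5941$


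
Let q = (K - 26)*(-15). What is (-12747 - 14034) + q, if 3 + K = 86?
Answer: -27636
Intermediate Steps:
K = 83 (K = -3 + 86 = 83)
q = -855 (q = (83 - 26)*(-15) = 57*(-15) = -855)
(-12747 - 14034) + q = (-12747 - 14034) - 855 = -26781 - 855 = -27636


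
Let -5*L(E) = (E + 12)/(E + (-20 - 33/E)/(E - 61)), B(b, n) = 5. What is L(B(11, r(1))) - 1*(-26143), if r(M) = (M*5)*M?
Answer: 5725181/219 ≈ 26142.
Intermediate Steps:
r(M) = 5*M² (r(M) = (5*M)*M = 5*M²)
L(E) = -(12 + E)/(5*(E + (-20 - 33/E)/(-61 + E))) (L(E) = -(E + 12)/(5*(E + (-20 - 33/E)/(E - 61))) = -(12 + E)/(5*(E + (-20 - 33/E)/(-61 + E))))
L(B(11, r(1))) - 1*(-26143) = (⅕)*5*(732 - 1*5² + 49*5)/(-33 + 5³ - 61*5² - 20*5) - 1*(-26143) = (⅕)*5*(732 - 1*25 + 245)/(-33 + 125 - 61*25 - 100) + 26143 = (⅕)*5*(732 - 25 + 245)/(-33 + 125 - 1525 - 100) + 26143 = (⅕)*5*952/(-1533) + 26143 = (⅕)*5*(-1/1533)*952 + 26143 = -136/219 + 26143 = 5725181/219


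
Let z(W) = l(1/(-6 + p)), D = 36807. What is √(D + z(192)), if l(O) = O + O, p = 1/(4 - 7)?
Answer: 3*√1476357/19 ≈ 191.85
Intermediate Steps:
p = -⅓ (p = 1/(-3) = -⅓ ≈ -0.33333)
l(O) = 2*O
z(W) = -6/19 (z(W) = 2/(-6 - ⅓) = 2/(-19/3) = 2*(-3/19) = -6/19)
√(D + z(192)) = √(36807 - 6/19) = √(699327/19) = 3*√1476357/19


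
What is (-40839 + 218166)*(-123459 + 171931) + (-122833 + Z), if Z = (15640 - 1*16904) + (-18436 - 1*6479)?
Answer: 8595245332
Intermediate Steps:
Z = -26179 (Z = (15640 - 16904) + (-18436 - 6479) = -1264 - 24915 = -26179)
(-40839 + 218166)*(-123459 + 171931) + (-122833 + Z) = (-40839 + 218166)*(-123459 + 171931) + (-122833 - 26179) = 177327*48472 - 149012 = 8595394344 - 149012 = 8595245332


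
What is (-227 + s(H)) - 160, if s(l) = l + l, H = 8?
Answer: -371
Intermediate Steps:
s(l) = 2*l
(-227 + s(H)) - 160 = (-227 + 2*8) - 160 = (-227 + 16) - 160 = -211 - 160 = -371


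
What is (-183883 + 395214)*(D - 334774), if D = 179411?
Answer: -32833018153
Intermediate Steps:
(-183883 + 395214)*(D - 334774) = (-183883 + 395214)*(179411 - 334774) = 211331*(-155363) = -32833018153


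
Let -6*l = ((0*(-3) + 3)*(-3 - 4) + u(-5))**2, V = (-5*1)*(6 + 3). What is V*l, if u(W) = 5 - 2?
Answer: 2430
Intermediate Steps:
u(W) = 3
V = -45 (V = -5*9 = -45)
l = -54 (l = -((0*(-3) + 3)*(-3 - 4) + 3)**2/6 = -((0 + 3)*(-7) + 3)**2/6 = -(3*(-7) + 3)**2/6 = -(-21 + 3)**2/6 = -1/6*(-18)**2 = -1/6*324 = -54)
V*l = -45*(-54) = 2430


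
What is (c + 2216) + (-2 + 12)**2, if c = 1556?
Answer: 3872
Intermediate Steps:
(c + 2216) + (-2 + 12)**2 = (1556 + 2216) + (-2 + 12)**2 = 3772 + 10**2 = 3772 + 100 = 3872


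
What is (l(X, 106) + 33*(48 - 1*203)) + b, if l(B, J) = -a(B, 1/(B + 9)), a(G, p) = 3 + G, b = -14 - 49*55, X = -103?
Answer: -7724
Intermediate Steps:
b = -2709 (b = -14 - 2695 = -2709)
l(B, J) = -3 - B (l(B, J) = -(3 + B) = -3 - B)
(l(X, 106) + 33*(48 - 1*203)) + b = ((-3 - 1*(-103)) + 33*(48 - 1*203)) - 2709 = ((-3 + 103) + 33*(48 - 203)) - 2709 = (100 + 33*(-155)) - 2709 = (100 - 5115) - 2709 = -5015 - 2709 = -7724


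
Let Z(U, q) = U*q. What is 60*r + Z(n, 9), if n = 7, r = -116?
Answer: -6897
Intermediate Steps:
60*r + Z(n, 9) = 60*(-116) + 7*9 = -6960 + 63 = -6897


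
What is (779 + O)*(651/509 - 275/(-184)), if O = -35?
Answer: 24157587/11707 ≈ 2063.5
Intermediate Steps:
(779 + O)*(651/509 - 275/(-184)) = (779 - 35)*(651/509 - 275/(-184)) = 744*(651*(1/509) - 275*(-1/184)) = 744*(651/509 + 275/184) = 744*(259759/93656) = 24157587/11707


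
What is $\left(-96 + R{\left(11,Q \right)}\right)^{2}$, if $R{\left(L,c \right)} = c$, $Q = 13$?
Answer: $6889$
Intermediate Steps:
$\left(-96 + R{\left(11,Q \right)}\right)^{2} = \left(-96 + 13\right)^{2} = \left(-83\right)^{2} = 6889$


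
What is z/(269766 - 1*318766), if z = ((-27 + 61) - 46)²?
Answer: -18/6125 ≈ -0.0029388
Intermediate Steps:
z = 144 (z = (34 - 46)² = (-12)² = 144)
z/(269766 - 1*318766) = 144/(269766 - 1*318766) = 144/(269766 - 318766) = 144/(-49000) = 144*(-1/49000) = -18/6125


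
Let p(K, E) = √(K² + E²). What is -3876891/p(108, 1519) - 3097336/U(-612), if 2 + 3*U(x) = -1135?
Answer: 3097336/379 - 3876891*√92761/463805 ≈ 5626.6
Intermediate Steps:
p(K, E) = √(E² + K²)
U(x) = -379 (U(x) = -⅔ + (⅓)*(-1135) = -⅔ - 1135/3 = -379)
-3876891/p(108, 1519) - 3097336/U(-612) = -3876891/√(1519² + 108²) - 3097336/(-379) = -3876891/√(2307361 + 11664) - 3097336*(-1/379) = -3876891*√92761/463805 + 3097336/379 = 3097336/379 - 3876891*√92761/463805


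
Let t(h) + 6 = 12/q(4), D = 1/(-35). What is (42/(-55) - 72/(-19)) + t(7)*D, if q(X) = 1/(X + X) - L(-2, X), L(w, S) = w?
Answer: 377532/124355 ≈ 3.0359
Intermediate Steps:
q(X) = 2 + 1/(2*X) (q(X) = 1/(X + X) - 1*(-2) = 1/(2*X) + 2 = 2 + 1/(2*X))
D = -1/35 ≈ -0.028571
t(h) = -6/17 (t(h) = -6 + 12/(2 + (½)/4) = -6 + 12/(2 + (½)*(¼)) = -6 + 12/(2 + ⅛) = -6 + 12/(17/8) = -6 + 12*(8/17) = -6 + 96/17 = -6/17)
(42/(-55) - 72/(-19)) + t(7)*D = (42/(-55) - 72/(-19)) - 6/17*(-1/35) = (42*(-1/55) - 72*(-1/19)) + 6/595 = (-42/55 + 72/19) + 6/595 = 3162/1045 + 6/595 = 377532/124355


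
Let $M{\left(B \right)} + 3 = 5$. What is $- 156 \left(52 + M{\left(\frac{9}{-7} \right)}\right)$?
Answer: $-8424$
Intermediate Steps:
$M{\left(B \right)} = 2$ ($M{\left(B \right)} = -3 + 5 = 2$)
$- 156 \left(52 + M{\left(\frac{9}{-7} \right)}\right) = - 156 \left(52 + 2\right) = \left(-156\right) 54 = -8424$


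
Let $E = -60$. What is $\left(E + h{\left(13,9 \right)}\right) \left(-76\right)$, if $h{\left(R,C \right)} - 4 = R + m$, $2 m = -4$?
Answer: $3420$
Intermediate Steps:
$m = -2$ ($m = \frac{1}{2} \left(-4\right) = -2$)
$h{\left(R,C \right)} = 2 + R$ ($h{\left(R,C \right)} = 4 + \left(R - 2\right) = 4 + \left(-2 + R\right) = 2 + R$)
$\left(E + h{\left(13,9 \right)}\right) \left(-76\right) = \left(-60 + \left(2 + 13\right)\right) \left(-76\right) = \left(-60 + 15\right) \left(-76\right) = \left(-45\right) \left(-76\right) = 3420$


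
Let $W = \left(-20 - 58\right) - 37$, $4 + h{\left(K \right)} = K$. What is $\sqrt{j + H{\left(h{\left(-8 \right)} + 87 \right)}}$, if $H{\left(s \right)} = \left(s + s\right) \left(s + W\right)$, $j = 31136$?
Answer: $4 \sqrt{1571} \approx 158.54$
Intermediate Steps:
$h{\left(K \right)} = -4 + K$
$W = -115$ ($W = -78 - 37 = -115$)
$H{\left(s \right)} = 2 s \left(-115 + s\right)$ ($H{\left(s \right)} = \left(s + s\right) \left(s - 115\right) = 2 s \left(-115 + s\right)$)
$\sqrt{j + H{\left(h{\left(-8 \right)} + 87 \right)}} = \sqrt{31136 + 2 \left(\left(-4 - 8\right) + 87\right) \left(-115 + \left(\left(-4 - 8\right) + 87\right)\right)} = \sqrt{31136 + 2 \left(-12 + 87\right) \left(-115 + \left(-12 + 87\right)\right)} = \sqrt{31136 + 2 \cdot 75 \left(-115 + 75\right)} = \sqrt{31136 + 2 \cdot 75 \left(-40\right)} = \sqrt{31136 - 6000} = \sqrt{25136} = 4 \sqrt{1571}$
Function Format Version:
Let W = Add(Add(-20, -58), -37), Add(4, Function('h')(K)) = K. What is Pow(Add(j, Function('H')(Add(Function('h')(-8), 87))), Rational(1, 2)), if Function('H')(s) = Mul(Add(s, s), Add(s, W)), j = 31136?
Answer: Mul(4, Pow(1571, Rational(1, 2))) ≈ 158.54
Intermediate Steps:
Function('h')(K) = Add(-4, K)
W = -115 (W = Add(-78, -37) = -115)
Function('H')(s) = Mul(2, s, Add(-115, s)) (Function('H')(s) = Mul(Add(s, s), Add(s, -115)) = Mul(Mul(2, s), Add(-115, s)) = Mul(2, s, Add(-115, s)))
Pow(Add(j, Function('H')(Add(Function('h')(-8), 87))), Rational(1, 2)) = Pow(Add(31136, Mul(2, Add(Add(-4, -8), 87), Add(-115, Add(Add(-4, -8), 87)))), Rational(1, 2)) = Pow(Add(31136, Mul(2, Add(-12, 87), Add(-115, Add(-12, 87)))), Rational(1, 2)) = Pow(Add(31136, Mul(2, 75, Add(-115, 75))), Rational(1, 2)) = Pow(Add(31136, Mul(2, 75, -40)), Rational(1, 2)) = Pow(Add(31136, -6000), Rational(1, 2)) = Pow(25136, Rational(1, 2)) = Mul(4, Pow(1571, Rational(1, 2)))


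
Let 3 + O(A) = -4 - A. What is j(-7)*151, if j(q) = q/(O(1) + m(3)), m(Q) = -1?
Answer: 1057/9 ≈ 117.44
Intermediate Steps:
O(A) = -7 - A (O(A) = -3 + (-4 - A) = -7 - A)
j(q) = -q/9 (j(q) = q/((-7 - 1*1) - 1) = q/((-7 - 1) - 1) = q/(-8 - 1) = q/(-9) = -q/9)
j(-7)*151 = -1/9*(-7)*151 = (7/9)*151 = 1057/9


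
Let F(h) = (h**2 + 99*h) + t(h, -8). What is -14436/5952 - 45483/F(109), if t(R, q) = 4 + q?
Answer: -4152431/936944 ≈ -4.4319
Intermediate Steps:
F(h) = -4 + h**2 + 99*h (F(h) = (h**2 + 99*h) + (4 - 8) = (h**2 + 99*h) - 4 = -4 + h**2 + 99*h)
-14436/5952 - 45483/F(109) = -14436/5952 - 45483/(-4 + 109**2 + 99*109) = -14436*1/5952 - 45483/(-4 + 11881 + 10791) = -1203/496 - 45483/22668 = -1203/496 - 45483*1/22668 = -1203/496 - 15161/7556 = -4152431/936944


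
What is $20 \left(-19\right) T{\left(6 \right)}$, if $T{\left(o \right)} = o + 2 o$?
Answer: $-6840$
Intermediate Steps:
$T{\left(o \right)} = 3 o$
$20 \left(-19\right) T{\left(6 \right)} = 20 \left(-19\right) 3 \cdot 6 = \left(-380\right) 18 = -6840$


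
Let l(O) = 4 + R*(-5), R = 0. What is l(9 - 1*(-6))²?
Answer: 16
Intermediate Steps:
l(O) = 4 (l(O) = 4 + 0*(-5) = 4 + 0 = 4)
l(9 - 1*(-6))² = 4² = 16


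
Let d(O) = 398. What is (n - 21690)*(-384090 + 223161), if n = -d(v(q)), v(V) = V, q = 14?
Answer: 3554599752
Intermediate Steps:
n = -398 (n = -1*398 = -398)
(n - 21690)*(-384090 + 223161) = (-398 - 21690)*(-384090 + 223161) = -22088*(-160929) = 3554599752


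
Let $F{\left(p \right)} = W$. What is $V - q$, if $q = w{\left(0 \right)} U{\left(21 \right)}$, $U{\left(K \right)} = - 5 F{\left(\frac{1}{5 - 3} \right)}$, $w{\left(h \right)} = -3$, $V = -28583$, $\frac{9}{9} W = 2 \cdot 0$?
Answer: $-28583$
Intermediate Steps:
$W = 0$ ($W = 2 \cdot 0 = 0$)
$F{\left(p \right)} = 0$
$U{\left(K \right)} = 0$ ($U{\left(K \right)} = \left(-5\right) 0 = 0$)
$q = 0$ ($q = \left(-3\right) 0 = 0$)
$V - q = -28583 - 0 = -28583 + 0 = -28583$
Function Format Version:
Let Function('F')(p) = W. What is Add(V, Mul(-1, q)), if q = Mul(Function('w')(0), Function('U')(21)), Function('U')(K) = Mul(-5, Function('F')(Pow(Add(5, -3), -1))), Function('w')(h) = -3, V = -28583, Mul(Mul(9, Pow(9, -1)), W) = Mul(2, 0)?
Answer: -28583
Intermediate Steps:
W = 0 (W = Mul(2, 0) = 0)
Function('F')(p) = 0
Function('U')(K) = 0 (Function('U')(K) = Mul(-5, 0) = 0)
q = 0 (q = Mul(-3, 0) = 0)
Add(V, Mul(-1, q)) = Add(-28583, Mul(-1, 0)) = Add(-28583, 0) = -28583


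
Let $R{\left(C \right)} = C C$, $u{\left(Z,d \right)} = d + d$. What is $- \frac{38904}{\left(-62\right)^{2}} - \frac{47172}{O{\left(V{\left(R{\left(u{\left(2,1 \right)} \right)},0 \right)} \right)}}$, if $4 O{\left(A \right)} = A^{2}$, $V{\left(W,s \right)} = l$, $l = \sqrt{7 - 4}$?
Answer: $- \frac{60452782}{961} \approx -62906.0$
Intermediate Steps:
$u{\left(Z,d \right)} = 2 d$
$l = \sqrt{3} \approx 1.732$
$R{\left(C \right)} = C^{2}$
$V{\left(W,s \right)} = \sqrt{3}$
$O{\left(A \right)} = \frac{A^{2}}{4}$
$- \frac{38904}{\left(-62\right)^{2}} - \frac{47172}{O{\left(V{\left(R{\left(u{\left(2,1 \right)} \right)},0 \right)} \right)}} = - \frac{38904}{\left(-62\right)^{2}} - \frac{47172}{\frac{1}{4} \left(\sqrt{3}\right)^{2}} = - \frac{38904}{3844} - \frac{47172}{\frac{1}{4} \cdot 3} = \left(-38904\right) \frac{1}{3844} - \frac{47172}{\frac{3}{4}} = - \frac{9726}{961} - 62896 = - \frac{60452782}{961}$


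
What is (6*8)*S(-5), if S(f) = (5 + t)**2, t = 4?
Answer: 3888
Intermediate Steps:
S(f) = 81 (S(f) = (5 + 4)**2 = 9**2 = 81)
(6*8)*S(-5) = (6*8)*81 = 48*81 = 3888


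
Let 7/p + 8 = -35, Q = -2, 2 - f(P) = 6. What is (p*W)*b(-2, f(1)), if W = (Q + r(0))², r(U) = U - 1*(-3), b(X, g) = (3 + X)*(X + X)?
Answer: 28/43 ≈ 0.65116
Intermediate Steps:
f(P) = -4 (f(P) = 2 - 1*6 = 2 - 6 = -4)
b(X, g) = 2*X*(3 + X) (b(X, g) = (3 + X)*(2*X) = 2*X*(3 + X))
r(U) = 3 + U (r(U) = U + 3 = 3 + U)
p = -7/43 (p = 7/(-8 - 35) = 7/(-43) = 7*(-1/43) = -7/43 ≈ -0.16279)
W = 1 (W = (-2 + (3 + 0))² = (-2 + 3)² = 1² = 1)
(p*W)*b(-2, f(1)) = (-7/43*1)*(2*(-2)*(3 - 2)) = -14*(-2)/43 = -7/43*(-4) = 28/43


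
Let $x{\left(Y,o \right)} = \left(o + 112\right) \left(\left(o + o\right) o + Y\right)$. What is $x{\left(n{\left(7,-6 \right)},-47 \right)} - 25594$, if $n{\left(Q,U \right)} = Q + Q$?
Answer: $262486$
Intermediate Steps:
$n{\left(Q,U \right)} = 2 Q$
$x{\left(Y,o \right)} = \left(112 + o\right) \left(Y + 2 o^{2}\right)$ ($x{\left(Y,o \right)} = \left(112 + o\right) \left(2 o o + Y\right) = \left(112 + o\right) \left(2 o^{2} + Y\right) = \left(112 + o\right) \left(Y + 2 o^{2}\right)$)
$x{\left(n{\left(7,-6 \right)},-47 \right)} - 25594 = \left(2 \left(-47\right)^{3} + 112 \cdot 2 \cdot 7 + 224 \left(-47\right)^{2} + 2 \cdot 7 \left(-47\right)\right) - 25594 = \left(2 \left(-103823\right) + 112 \cdot 14 + 224 \cdot 2209 + 14 \left(-47\right)\right) - 25594 = \left(-207646 + 1568 + 494816 - 658\right) - 25594 = 288080 - 25594 = 262486$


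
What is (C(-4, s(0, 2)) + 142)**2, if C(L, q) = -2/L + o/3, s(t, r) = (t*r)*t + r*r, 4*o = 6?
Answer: 20449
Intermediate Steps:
o = 3/2 (o = (1/4)*6 = 3/2 ≈ 1.5000)
s(t, r) = r**2 + r*t**2 (s(t, r) = (r*t)*t + r**2 = r*t**2 + r**2 = r**2 + r*t**2)
C(L, q) = 1/2 - 2/L (C(L, q) = -2/L + (3/2)/3 = -2/L + (3/2)*(1/3) = -2/L + 1/2 = 1/2 - 2/L)
(C(-4, s(0, 2)) + 142)**2 = ((1/2)*(-4 - 4)/(-4) + 142)**2 = ((1/2)*(-1/4)*(-8) + 142)**2 = (1 + 142)**2 = 143**2 = 20449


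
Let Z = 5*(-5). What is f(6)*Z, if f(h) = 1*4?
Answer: -100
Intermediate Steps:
f(h) = 4
Z = -25
f(6)*Z = 4*(-25) = -100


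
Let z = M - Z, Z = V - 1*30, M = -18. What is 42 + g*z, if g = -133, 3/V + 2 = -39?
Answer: -64113/41 ≈ -1563.7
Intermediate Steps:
V = -3/41 (V = 3/(-2 - 39) = 3/(-41) = 3*(-1/41) = -3/41 ≈ -0.073171)
Z = -1233/41 (Z = -3/41 - 1*30 = -3/41 - 30 = -1233/41 ≈ -30.073)
z = 495/41 (z = -18 - 1*(-1233/41) = -18 + 1233/41 = 495/41 ≈ 12.073)
42 + g*z = 42 - 133*495/41 = 42 - 65835/41 = -64113/41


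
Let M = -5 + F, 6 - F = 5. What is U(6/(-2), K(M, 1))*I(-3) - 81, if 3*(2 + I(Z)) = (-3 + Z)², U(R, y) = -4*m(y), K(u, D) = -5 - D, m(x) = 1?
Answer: -121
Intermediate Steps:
F = 1 (F = 6 - 1*5 = 6 - 5 = 1)
M = -4 (M = -5 + 1 = -4)
U(R, y) = -4 (U(R, y) = -4*1 = -4)
I(Z) = -2 + (-3 + Z)²/3
U(6/(-2), K(M, 1))*I(-3) - 81 = -4*(-2 + (-3 - 3)²/3) - 81 = -4*(-2 + (⅓)*(-6)²) - 81 = -4*(-2 + (⅓)*36) - 81 = -4*(-2 + 12) - 81 = -4*10 - 81 = -40 - 81 = -121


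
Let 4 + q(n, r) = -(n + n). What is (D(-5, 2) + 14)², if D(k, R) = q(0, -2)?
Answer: 100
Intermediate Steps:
q(n, r) = -4 - 2*n (q(n, r) = -4 - (n + n) = -4 - 2*n)
D(k, R) = -4 (D(k, R) = -4 - 2*0 = -4 + 0 = -4)
(D(-5, 2) + 14)² = (-4 + 14)² = 10² = 100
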